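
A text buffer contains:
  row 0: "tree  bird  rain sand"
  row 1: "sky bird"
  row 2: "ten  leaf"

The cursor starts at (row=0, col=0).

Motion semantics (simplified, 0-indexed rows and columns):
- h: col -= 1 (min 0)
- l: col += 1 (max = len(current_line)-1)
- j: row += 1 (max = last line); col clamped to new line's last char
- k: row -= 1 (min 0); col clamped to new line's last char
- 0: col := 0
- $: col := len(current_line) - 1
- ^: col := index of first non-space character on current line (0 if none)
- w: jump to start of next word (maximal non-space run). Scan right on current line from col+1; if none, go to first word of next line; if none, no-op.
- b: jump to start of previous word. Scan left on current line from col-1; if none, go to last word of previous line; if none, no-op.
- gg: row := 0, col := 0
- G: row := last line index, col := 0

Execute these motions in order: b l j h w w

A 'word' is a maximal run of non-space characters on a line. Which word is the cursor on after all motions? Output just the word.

After 1 (b): row=0 col=0 char='t'
After 2 (l): row=0 col=1 char='r'
After 3 (j): row=1 col=1 char='k'
After 4 (h): row=1 col=0 char='s'
After 5 (w): row=1 col=4 char='b'
After 6 (w): row=2 col=0 char='t'

Answer: ten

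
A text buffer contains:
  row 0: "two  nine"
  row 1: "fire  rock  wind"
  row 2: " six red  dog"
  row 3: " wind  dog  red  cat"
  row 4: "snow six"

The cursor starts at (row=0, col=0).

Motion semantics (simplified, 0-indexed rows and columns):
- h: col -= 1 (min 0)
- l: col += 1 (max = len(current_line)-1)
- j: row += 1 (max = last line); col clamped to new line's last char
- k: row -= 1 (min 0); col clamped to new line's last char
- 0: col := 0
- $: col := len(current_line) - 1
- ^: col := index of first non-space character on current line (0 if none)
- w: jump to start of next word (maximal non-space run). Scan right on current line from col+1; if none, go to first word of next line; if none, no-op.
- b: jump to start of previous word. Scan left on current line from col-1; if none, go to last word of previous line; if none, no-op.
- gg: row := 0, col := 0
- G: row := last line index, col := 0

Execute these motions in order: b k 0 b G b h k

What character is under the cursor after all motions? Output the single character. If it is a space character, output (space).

After 1 (b): row=0 col=0 char='t'
After 2 (k): row=0 col=0 char='t'
After 3 (0): row=0 col=0 char='t'
After 4 (b): row=0 col=0 char='t'
After 5 (G): row=4 col=0 char='s'
After 6 (b): row=3 col=17 char='c'
After 7 (h): row=3 col=16 char='_'
After 8 (k): row=2 col=12 char='g'

Answer: g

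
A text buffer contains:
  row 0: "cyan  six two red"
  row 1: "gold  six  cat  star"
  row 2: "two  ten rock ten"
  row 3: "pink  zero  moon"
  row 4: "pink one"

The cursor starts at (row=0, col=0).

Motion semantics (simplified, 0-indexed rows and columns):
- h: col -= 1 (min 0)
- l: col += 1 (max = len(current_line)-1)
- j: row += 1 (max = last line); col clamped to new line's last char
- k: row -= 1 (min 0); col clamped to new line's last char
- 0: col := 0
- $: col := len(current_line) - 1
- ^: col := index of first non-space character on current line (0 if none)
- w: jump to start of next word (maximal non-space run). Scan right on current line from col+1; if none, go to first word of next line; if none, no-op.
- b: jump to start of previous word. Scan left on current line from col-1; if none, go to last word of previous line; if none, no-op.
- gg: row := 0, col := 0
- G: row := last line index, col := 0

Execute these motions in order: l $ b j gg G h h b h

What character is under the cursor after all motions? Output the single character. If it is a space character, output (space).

Answer: (space)

Derivation:
After 1 (l): row=0 col=1 char='y'
After 2 ($): row=0 col=16 char='d'
After 3 (b): row=0 col=14 char='r'
After 4 (j): row=1 col=14 char='_'
After 5 (gg): row=0 col=0 char='c'
After 6 (G): row=4 col=0 char='p'
After 7 (h): row=4 col=0 char='p'
After 8 (h): row=4 col=0 char='p'
After 9 (b): row=3 col=12 char='m'
After 10 (h): row=3 col=11 char='_'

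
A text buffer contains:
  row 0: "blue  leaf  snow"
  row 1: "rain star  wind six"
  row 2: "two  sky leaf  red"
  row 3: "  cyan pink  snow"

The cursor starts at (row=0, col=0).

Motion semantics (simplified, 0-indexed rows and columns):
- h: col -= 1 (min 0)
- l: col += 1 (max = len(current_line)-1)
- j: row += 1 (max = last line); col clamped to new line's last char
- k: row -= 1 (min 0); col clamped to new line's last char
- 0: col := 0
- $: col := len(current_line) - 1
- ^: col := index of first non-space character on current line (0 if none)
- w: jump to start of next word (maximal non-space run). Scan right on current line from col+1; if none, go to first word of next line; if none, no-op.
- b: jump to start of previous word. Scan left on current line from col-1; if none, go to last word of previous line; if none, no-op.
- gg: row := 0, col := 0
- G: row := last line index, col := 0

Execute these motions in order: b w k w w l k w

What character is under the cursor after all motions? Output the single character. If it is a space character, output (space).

Answer: l

Derivation:
After 1 (b): row=0 col=0 char='b'
After 2 (w): row=0 col=6 char='l'
After 3 (k): row=0 col=6 char='l'
After 4 (w): row=0 col=12 char='s'
After 5 (w): row=1 col=0 char='r'
After 6 (l): row=1 col=1 char='a'
After 7 (k): row=0 col=1 char='l'
After 8 (w): row=0 col=6 char='l'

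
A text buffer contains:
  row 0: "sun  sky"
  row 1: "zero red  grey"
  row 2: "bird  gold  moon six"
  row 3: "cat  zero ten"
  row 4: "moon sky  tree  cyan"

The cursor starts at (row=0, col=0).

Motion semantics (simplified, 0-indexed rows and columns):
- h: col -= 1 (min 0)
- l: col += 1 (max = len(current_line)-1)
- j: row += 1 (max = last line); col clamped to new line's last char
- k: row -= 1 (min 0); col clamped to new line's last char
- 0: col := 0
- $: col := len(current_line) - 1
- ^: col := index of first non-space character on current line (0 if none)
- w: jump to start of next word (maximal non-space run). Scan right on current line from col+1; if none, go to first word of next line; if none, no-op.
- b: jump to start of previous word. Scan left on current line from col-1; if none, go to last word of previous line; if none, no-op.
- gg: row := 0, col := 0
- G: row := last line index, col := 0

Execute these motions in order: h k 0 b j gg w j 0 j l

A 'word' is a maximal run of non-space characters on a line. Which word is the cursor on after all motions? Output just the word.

After 1 (h): row=0 col=0 char='s'
After 2 (k): row=0 col=0 char='s'
After 3 (0): row=0 col=0 char='s'
After 4 (b): row=0 col=0 char='s'
After 5 (j): row=1 col=0 char='z'
After 6 (gg): row=0 col=0 char='s'
After 7 (w): row=0 col=5 char='s'
After 8 (j): row=1 col=5 char='r'
After 9 (0): row=1 col=0 char='z'
After 10 (j): row=2 col=0 char='b'
After 11 (l): row=2 col=1 char='i'

Answer: bird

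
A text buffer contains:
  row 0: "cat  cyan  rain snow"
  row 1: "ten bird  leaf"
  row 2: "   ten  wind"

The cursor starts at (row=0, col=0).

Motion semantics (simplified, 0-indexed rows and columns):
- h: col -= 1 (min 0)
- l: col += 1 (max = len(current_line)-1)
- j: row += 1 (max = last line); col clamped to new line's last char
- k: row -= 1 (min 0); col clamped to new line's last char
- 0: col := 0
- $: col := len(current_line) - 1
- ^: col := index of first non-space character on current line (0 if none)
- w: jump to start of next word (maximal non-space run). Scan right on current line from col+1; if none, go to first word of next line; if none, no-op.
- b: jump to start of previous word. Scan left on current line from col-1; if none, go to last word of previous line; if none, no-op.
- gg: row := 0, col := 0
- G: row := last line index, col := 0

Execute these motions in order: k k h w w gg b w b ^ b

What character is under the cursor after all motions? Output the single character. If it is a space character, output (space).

After 1 (k): row=0 col=0 char='c'
After 2 (k): row=0 col=0 char='c'
After 3 (h): row=0 col=0 char='c'
After 4 (w): row=0 col=5 char='c'
After 5 (w): row=0 col=11 char='r'
After 6 (gg): row=0 col=0 char='c'
After 7 (b): row=0 col=0 char='c'
After 8 (w): row=0 col=5 char='c'
After 9 (b): row=0 col=0 char='c'
After 10 (^): row=0 col=0 char='c'
After 11 (b): row=0 col=0 char='c'

Answer: c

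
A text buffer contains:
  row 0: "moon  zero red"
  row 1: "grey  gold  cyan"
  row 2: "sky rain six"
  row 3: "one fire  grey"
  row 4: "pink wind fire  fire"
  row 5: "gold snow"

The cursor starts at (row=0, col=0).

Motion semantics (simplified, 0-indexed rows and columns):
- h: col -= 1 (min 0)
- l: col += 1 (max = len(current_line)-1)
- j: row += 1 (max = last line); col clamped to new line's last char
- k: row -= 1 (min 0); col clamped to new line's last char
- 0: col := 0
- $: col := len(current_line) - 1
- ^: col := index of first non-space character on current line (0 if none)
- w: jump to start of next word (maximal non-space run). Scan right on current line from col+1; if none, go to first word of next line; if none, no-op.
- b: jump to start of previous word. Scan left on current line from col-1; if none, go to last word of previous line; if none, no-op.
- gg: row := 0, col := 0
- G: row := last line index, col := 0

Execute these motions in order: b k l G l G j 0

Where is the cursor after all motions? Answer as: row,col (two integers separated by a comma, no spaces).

After 1 (b): row=0 col=0 char='m'
After 2 (k): row=0 col=0 char='m'
After 3 (l): row=0 col=1 char='o'
After 4 (G): row=5 col=0 char='g'
After 5 (l): row=5 col=1 char='o'
After 6 (G): row=5 col=0 char='g'
After 7 (j): row=5 col=0 char='g'
After 8 (0): row=5 col=0 char='g'

Answer: 5,0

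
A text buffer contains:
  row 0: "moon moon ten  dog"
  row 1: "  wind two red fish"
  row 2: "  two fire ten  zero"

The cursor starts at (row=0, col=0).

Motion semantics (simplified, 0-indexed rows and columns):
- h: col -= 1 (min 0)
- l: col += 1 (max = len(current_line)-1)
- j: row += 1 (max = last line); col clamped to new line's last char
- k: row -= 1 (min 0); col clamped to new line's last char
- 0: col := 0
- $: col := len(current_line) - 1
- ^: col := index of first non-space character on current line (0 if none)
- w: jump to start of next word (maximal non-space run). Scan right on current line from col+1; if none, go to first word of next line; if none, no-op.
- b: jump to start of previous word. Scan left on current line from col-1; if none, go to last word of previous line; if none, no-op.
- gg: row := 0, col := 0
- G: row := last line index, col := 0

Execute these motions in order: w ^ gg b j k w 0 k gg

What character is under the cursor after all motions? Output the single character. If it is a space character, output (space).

After 1 (w): row=0 col=5 char='m'
After 2 (^): row=0 col=0 char='m'
After 3 (gg): row=0 col=0 char='m'
After 4 (b): row=0 col=0 char='m'
After 5 (j): row=1 col=0 char='_'
After 6 (k): row=0 col=0 char='m'
After 7 (w): row=0 col=5 char='m'
After 8 (0): row=0 col=0 char='m'
After 9 (k): row=0 col=0 char='m'
After 10 (gg): row=0 col=0 char='m'

Answer: m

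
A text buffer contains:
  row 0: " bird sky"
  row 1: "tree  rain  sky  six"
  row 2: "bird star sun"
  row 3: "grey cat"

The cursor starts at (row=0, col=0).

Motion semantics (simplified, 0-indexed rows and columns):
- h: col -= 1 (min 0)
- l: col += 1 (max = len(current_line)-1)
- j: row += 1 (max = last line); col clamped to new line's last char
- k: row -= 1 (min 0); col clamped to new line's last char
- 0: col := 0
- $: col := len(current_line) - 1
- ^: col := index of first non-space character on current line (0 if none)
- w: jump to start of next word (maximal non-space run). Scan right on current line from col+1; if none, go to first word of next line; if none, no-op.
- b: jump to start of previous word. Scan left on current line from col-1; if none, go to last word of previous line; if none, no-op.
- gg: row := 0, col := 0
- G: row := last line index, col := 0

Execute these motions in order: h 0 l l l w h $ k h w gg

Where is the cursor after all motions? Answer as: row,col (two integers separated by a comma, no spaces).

Answer: 0,0

Derivation:
After 1 (h): row=0 col=0 char='_'
After 2 (0): row=0 col=0 char='_'
After 3 (l): row=0 col=1 char='b'
After 4 (l): row=0 col=2 char='i'
After 5 (l): row=0 col=3 char='r'
After 6 (w): row=0 col=6 char='s'
After 7 (h): row=0 col=5 char='_'
After 8 ($): row=0 col=8 char='y'
After 9 (k): row=0 col=8 char='y'
After 10 (h): row=0 col=7 char='k'
After 11 (w): row=1 col=0 char='t'
After 12 (gg): row=0 col=0 char='_'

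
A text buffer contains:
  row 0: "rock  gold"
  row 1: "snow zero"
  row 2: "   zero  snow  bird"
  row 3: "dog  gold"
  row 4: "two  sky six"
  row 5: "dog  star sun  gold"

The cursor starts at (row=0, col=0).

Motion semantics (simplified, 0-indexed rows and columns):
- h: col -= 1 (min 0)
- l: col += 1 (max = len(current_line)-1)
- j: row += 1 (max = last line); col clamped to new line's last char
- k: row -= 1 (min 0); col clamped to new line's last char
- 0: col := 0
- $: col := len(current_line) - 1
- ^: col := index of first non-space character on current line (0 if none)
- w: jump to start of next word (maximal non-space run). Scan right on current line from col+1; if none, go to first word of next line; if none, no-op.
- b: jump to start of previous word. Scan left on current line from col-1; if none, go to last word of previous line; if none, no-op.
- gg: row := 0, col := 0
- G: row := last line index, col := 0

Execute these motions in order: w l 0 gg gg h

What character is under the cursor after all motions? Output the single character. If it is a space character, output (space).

Answer: r

Derivation:
After 1 (w): row=0 col=6 char='g'
After 2 (l): row=0 col=7 char='o'
After 3 (0): row=0 col=0 char='r'
After 4 (gg): row=0 col=0 char='r'
After 5 (gg): row=0 col=0 char='r'
After 6 (h): row=0 col=0 char='r'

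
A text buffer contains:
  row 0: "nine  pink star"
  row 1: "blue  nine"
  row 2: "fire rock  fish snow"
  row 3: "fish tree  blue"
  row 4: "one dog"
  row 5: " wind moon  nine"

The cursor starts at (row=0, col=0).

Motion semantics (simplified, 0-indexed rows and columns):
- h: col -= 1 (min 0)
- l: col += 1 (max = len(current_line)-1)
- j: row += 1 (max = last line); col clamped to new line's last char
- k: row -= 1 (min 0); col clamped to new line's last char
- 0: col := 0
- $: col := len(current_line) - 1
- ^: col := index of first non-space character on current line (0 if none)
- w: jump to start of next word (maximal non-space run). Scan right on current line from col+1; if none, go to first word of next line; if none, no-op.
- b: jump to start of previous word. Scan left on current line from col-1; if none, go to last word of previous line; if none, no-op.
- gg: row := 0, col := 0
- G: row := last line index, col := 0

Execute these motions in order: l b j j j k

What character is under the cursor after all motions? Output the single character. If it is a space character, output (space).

After 1 (l): row=0 col=1 char='i'
After 2 (b): row=0 col=0 char='n'
After 3 (j): row=1 col=0 char='b'
After 4 (j): row=2 col=0 char='f'
After 5 (j): row=3 col=0 char='f'
After 6 (k): row=2 col=0 char='f'

Answer: f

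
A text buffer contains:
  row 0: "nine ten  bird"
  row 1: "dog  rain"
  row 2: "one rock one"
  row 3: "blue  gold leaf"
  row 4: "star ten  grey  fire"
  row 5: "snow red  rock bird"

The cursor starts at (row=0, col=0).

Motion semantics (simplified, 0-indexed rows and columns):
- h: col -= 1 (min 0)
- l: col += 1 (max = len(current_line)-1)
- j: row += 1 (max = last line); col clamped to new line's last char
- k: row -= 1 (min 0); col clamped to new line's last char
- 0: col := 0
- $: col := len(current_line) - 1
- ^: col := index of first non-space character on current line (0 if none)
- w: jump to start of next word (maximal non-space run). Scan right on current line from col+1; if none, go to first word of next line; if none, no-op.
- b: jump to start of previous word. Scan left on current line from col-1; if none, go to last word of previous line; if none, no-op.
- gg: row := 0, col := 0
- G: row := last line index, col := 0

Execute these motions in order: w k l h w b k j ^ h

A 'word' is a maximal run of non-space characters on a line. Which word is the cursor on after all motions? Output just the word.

After 1 (w): row=0 col=5 char='t'
After 2 (k): row=0 col=5 char='t'
After 3 (l): row=0 col=6 char='e'
After 4 (h): row=0 col=5 char='t'
After 5 (w): row=0 col=10 char='b'
After 6 (b): row=0 col=5 char='t'
After 7 (k): row=0 col=5 char='t'
After 8 (j): row=1 col=5 char='r'
After 9 (^): row=1 col=0 char='d'
After 10 (h): row=1 col=0 char='d'

Answer: dog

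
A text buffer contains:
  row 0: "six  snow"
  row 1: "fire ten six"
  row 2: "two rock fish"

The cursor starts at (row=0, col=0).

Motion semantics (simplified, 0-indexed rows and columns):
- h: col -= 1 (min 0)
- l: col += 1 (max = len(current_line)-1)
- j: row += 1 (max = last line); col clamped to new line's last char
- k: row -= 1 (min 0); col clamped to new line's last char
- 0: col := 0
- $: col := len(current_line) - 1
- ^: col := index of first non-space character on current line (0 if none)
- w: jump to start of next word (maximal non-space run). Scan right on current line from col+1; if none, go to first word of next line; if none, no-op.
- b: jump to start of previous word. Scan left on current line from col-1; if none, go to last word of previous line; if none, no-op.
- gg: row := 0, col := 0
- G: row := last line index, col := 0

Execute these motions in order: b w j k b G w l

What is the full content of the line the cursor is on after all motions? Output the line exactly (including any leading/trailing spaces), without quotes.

After 1 (b): row=0 col=0 char='s'
After 2 (w): row=0 col=5 char='s'
After 3 (j): row=1 col=5 char='t'
After 4 (k): row=0 col=5 char='s'
After 5 (b): row=0 col=0 char='s'
After 6 (G): row=2 col=0 char='t'
After 7 (w): row=2 col=4 char='r'
After 8 (l): row=2 col=5 char='o'

Answer: two rock fish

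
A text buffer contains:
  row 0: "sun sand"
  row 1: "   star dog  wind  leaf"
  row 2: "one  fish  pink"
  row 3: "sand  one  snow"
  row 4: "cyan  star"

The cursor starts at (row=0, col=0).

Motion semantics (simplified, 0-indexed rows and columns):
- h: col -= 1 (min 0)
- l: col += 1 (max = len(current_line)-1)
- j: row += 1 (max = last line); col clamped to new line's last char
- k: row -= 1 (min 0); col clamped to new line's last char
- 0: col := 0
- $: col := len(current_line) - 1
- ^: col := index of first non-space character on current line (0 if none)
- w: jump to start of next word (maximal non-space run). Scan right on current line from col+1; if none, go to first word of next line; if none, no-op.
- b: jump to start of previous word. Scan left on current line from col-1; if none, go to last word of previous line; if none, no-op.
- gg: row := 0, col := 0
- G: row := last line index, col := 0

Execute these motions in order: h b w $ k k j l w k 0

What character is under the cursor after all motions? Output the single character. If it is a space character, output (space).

Answer: s

Derivation:
After 1 (h): row=0 col=0 char='s'
After 2 (b): row=0 col=0 char='s'
After 3 (w): row=0 col=4 char='s'
After 4 ($): row=0 col=7 char='d'
After 5 (k): row=0 col=7 char='d'
After 6 (k): row=0 col=7 char='d'
After 7 (j): row=1 col=7 char='_'
After 8 (l): row=1 col=8 char='d'
After 9 (w): row=1 col=13 char='w'
After 10 (k): row=0 col=7 char='d'
After 11 (0): row=0 col=0 char='s'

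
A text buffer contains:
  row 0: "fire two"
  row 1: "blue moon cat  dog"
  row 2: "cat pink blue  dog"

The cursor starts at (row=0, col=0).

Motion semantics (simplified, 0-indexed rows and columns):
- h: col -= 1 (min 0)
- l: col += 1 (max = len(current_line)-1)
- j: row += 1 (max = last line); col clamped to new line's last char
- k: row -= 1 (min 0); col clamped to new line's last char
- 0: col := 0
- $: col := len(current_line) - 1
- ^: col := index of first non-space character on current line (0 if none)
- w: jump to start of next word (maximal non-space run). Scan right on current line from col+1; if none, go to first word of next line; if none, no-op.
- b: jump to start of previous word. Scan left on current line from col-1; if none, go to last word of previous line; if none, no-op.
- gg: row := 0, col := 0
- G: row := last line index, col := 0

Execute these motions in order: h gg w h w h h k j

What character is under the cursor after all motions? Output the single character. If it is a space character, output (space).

Answer: e

Derivation:
After 1 (h): row=0 col=0 char='f'
After 2 (gg): row=0 col=0 char='f'
After 3 (w): row=0 col=5 char='t'
After 4 (h): row=0 col=4 char='_'
After 5 (w): row=0 col=5 char='t'
After 6 (h): row=0 col=4 char='_'
After 7 (h): row=0 col=3 char='e'
After 8 (k): row=0 col=3 char='e'
After 9 (j): row=1 col=3 char='e'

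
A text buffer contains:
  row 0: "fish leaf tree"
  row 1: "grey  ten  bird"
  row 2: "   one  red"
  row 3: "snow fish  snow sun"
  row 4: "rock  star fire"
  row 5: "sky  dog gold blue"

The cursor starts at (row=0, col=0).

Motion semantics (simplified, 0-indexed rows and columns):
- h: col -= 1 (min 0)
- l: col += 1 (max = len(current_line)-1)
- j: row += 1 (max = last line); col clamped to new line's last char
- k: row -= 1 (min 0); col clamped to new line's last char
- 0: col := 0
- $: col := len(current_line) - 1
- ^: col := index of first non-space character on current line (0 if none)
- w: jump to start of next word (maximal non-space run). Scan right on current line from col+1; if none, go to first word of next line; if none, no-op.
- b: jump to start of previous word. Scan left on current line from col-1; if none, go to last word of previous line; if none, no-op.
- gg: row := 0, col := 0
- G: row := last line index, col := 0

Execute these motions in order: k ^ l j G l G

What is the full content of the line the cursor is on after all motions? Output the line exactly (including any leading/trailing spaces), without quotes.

Answer: sky  dog gold blue

Derivation:
After 1 (k): row=0 col=0 char='f'
After 2 (^): row=0 col=0 char='f'
After 3 (l): row=0 col=1 char='i'
After 4 (j): row=1 col=1 char='r'
After 5 (G): row=5 col=0 char='s'
After 6 (l): row=5 col=1 char='k'
After 7 (G): row=5 col=0 char='s'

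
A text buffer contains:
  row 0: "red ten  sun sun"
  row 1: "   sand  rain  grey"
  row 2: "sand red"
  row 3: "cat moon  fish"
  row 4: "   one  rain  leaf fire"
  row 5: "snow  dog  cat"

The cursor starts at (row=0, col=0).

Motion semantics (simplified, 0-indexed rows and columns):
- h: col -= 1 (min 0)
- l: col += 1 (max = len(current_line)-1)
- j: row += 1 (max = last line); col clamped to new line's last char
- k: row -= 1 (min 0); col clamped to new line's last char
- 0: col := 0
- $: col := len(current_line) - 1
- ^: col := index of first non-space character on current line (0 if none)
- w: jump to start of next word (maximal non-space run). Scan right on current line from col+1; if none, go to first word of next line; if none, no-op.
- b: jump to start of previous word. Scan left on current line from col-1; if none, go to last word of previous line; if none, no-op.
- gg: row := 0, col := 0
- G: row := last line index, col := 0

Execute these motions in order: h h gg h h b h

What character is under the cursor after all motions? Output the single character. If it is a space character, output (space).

Answer: r

Derivation:
After 1 (h): row=0 col=0 char='r'
After 2 (h): row=0 col=0 char='r'
After 3 (gg): row=0 col=0 char='r'
After 4 (h): row=0 col=0 char='r'
After 5 (h): row=0 col=0 char='r'
After 6 (b): row=0 col=0 char='r'
After 7 (h): row=0 col=0 char='r'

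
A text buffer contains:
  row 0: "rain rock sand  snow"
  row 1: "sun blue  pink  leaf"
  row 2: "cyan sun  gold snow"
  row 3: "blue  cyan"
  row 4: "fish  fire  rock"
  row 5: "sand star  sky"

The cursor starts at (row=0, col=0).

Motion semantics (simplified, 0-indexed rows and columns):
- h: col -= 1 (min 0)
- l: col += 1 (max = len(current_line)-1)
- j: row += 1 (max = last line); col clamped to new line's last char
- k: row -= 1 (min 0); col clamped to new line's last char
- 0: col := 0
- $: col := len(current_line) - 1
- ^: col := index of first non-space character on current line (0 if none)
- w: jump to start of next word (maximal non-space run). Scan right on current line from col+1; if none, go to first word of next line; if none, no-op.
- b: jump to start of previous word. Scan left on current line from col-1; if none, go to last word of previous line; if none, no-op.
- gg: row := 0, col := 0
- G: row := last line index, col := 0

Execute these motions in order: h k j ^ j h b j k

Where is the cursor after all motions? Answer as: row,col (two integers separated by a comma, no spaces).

Answer: 1,16

Derivation:
After 1 (h): row=0 col=0 char='r'
After 2 (k): row=0 col=0 char='r'
After 3 (j): row=1 col=0 char='s'
After 4 (^): row=1 col=0 char='s'
After 5 (j): row=2 col=0 char='c'
After 6 (h): row=2 col=0 char='c'
After 7 (b): row=1 col=16 char='l'
After 8 (j): row=2 col=16 char='n'
After 9 (k): row=1 col=16 char='l'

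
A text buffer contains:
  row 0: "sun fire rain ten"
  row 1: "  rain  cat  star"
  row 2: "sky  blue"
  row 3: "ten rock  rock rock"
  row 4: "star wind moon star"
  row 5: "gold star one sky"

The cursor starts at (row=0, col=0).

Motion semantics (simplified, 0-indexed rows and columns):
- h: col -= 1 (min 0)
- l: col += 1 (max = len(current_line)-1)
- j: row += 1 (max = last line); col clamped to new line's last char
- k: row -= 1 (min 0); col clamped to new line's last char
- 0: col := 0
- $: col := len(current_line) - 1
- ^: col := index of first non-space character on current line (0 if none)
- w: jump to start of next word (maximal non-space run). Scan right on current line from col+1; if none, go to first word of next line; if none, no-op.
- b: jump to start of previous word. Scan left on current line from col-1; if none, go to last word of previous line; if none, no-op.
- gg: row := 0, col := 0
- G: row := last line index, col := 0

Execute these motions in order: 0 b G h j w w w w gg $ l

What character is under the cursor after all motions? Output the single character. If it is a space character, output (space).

Answer: n

Derivation:
After 1 (0): row=0 col=0 char='s'
After 2 (b): row=0 col=0 char='s'
After 3 (G): row=5 col=0 char='g'
After 4 (h): row=5 col=0 char='g'
After 5 (j): row=5 col=0 char='g'
After 6 (w): row=5 col=5 char='s'
After 7 (w): row=5 col=10 char='o'
After 8 (w): row=5 col=14 char='s'
After 9 (w): row=5 col=14 char='s'
After 10 (gg): row=0 col=0 char='s'
After 11 ($): row=0 col=16 char='n'
After 12 (l): row=0 col=16 char='n'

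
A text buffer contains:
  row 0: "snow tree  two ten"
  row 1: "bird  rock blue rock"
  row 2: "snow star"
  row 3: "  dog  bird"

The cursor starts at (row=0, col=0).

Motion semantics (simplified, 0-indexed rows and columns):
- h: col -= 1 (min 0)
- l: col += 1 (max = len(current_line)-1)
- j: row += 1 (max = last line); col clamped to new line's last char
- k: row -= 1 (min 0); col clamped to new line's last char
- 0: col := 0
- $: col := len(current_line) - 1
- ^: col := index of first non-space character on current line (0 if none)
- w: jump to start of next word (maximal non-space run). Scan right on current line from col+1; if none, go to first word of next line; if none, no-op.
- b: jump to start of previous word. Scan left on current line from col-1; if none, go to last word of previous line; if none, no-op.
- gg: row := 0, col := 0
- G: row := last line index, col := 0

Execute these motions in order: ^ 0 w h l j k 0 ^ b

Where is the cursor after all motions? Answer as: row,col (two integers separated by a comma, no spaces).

Answer: 0,0

Derivation:
After 1 (^): row=0 col=0 char='s'
After 2 (0): row=0 col=0 char='s'
After 3 (w): row=0 col=5 char='t'
After 4 (h): row=0 col=4 char='_'
After 5 (l): row=0 col=5 char='t'
After 6 (j): row=1 col=5 char='_'
After 7 (k): row=0 col=5 char='t'
After 8 (0): row=0 col=0 char='s'
After 9 (^): row=0 col=0 char='s'
After 10 (b): row=0 col=0 char='s'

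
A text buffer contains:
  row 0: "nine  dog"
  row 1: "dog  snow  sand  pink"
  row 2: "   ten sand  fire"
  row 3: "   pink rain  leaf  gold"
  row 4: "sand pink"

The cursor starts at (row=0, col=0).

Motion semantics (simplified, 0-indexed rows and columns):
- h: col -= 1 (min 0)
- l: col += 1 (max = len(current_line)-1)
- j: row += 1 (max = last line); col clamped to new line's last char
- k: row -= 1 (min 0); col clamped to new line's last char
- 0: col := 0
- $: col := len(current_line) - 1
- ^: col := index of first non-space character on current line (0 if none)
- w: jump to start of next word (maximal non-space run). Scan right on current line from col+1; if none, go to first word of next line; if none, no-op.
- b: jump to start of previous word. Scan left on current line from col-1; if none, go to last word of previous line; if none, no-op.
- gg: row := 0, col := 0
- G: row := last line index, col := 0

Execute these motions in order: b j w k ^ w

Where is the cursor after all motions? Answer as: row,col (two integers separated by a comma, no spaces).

Answer: 0,6

Derivation:
After 1 (b): row=0 col=0 char='n'
After 2 (j): row=1 col=0 char='d'
After 3 (w): row=1 col=5 char='s'
After 4 (k): row=0 col=5 char='_'
After 5 (^): row=0 col=0 char='n'
After 6 (w): row=0 col=6 char='d'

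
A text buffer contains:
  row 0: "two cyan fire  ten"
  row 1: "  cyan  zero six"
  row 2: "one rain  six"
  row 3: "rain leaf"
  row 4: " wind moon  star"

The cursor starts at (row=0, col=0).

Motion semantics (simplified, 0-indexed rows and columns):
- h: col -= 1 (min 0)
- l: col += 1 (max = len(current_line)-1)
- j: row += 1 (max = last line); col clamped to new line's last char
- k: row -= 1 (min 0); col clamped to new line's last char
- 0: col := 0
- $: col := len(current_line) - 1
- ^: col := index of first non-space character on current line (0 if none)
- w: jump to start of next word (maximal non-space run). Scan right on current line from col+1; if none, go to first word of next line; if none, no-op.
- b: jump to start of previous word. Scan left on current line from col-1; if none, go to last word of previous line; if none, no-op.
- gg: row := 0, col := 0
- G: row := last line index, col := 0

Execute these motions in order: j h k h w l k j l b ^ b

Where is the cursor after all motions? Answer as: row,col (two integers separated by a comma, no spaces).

After 1 (j): row=1 col=0 char='_'
After 2 (h): row=1 col=0 char='_'
After 3 (k): row=0 col=0 char='t'
After 4 (h): row=0 col=0 char='t'
After 5 (w): row=0 col=4 char='c'
After 6 (l): row=0 col=5 char='y'
After 7 (k): row=0 col=5 char='y'
After 8 (j): row=1 col=5 char='n'
After 9 (l): row=1 col=6 char='_'
After 10 (b): row=1 col=2 char='c'
After 11 (^): row=1 col=2 char='c'
After 12 (b): row=0 col=15 char='t'

Answer: 0,15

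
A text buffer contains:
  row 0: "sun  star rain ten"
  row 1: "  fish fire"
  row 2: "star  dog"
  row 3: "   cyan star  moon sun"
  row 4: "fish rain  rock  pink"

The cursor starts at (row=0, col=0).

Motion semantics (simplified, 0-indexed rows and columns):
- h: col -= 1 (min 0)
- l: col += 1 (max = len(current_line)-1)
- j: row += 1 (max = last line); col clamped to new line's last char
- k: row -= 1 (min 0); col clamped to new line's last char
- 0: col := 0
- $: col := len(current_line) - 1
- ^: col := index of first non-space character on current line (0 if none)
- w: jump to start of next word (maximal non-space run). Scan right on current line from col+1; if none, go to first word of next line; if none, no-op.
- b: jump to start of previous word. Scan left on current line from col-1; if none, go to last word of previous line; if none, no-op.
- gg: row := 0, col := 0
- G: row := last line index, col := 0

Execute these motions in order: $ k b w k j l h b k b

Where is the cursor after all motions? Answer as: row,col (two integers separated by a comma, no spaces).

After 1 ($): row=0 col=17 char='n'
After 2 (k): row=0 col=17 char='n'
After 3 (b): row=0 col=15 char='t'
After 4 (w): row=1 col=2 char='f'
After 5 (k): row=0 col=2 char='n'
After 6 (j): row=1 col=2 char='f'
After 7 (l): row=1 col=3 char='i'
After 8 (h): row=1 col=2 char='f'
After 9 (b): row=0 col=15 char='t'
After 10 (k): row=0 col=15 char='t'
After 11 (b): row=0 col=10 char='r'

Answer: 0,10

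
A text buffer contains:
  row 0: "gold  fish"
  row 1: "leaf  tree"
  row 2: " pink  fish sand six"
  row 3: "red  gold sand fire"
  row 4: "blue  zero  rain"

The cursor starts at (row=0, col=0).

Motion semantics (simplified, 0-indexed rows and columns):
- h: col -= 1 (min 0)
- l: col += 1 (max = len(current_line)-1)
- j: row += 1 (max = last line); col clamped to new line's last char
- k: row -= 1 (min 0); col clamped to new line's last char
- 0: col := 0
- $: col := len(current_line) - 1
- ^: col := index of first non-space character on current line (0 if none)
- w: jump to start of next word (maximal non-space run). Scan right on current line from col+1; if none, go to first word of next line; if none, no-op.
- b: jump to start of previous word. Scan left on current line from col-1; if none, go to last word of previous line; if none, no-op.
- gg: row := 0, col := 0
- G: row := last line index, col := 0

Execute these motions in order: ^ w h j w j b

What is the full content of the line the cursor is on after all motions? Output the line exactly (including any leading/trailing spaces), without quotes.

Answer:  pink  fish sand six

Derivation:
After 1 (^): row=0 col=0 char='g'
After 2 (w): row=0 col=6 char='f'
After 3 (h): row=0 col=5 char='_'
After 4 (j): row=1 col=5 char='_'
After 5 (w): row=1 col=6 char='t'
After 6 (j): row=2 col=6 char='_'
After 7 (b): row=2 col=1 char='p'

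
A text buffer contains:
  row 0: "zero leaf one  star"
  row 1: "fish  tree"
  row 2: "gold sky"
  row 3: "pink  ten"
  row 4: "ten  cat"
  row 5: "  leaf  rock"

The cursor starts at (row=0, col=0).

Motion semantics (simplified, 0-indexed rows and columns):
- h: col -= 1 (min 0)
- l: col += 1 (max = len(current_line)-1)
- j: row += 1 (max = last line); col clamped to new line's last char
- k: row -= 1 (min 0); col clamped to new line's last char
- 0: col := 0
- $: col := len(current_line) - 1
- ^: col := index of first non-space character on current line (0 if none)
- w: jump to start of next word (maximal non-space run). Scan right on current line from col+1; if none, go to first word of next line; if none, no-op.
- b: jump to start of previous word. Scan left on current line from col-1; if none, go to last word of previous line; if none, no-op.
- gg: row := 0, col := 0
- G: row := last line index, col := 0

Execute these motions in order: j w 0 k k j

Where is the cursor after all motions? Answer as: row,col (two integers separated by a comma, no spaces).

After 1 (j): row=1 col=0 char='f'
After 2 (w): row=1 col=6 char='t'
After 3 (0): row=1 col=0 char='f'
After 4 (k): row=0 col=0 char='z'
After 5 (k): row=0 col=0 char='z'
After 6 (j): row=1 col=0 char='f'

Answer: 1,0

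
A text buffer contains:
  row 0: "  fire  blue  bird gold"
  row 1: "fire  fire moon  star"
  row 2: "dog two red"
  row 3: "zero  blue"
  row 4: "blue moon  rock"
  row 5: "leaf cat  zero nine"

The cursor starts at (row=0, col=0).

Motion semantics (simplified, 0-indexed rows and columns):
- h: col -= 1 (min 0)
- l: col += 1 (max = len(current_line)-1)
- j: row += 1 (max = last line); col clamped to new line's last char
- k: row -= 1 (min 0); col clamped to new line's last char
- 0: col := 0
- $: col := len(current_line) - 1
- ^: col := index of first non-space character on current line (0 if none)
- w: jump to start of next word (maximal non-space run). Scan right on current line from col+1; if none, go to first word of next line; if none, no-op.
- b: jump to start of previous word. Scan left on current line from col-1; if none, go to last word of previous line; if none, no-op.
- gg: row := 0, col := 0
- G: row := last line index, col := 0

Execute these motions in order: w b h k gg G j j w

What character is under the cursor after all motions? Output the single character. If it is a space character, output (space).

After 1 (w): row=0 col=2 char='f'
After 2 (b): row=0 col=2 char='f'
After 3 (h): row=0 col=1 char='_'
After 4 (k): row=0 col=1 char='_'
After 5 (gg): row=0 col=0 char='_'
After 6 (G): row=5 col=0 char='l'
After 7 (j): row=5 col=0 char='l'
After 8 (j): row=5 col=0 char='l'
After 9 (w): row=5 col=5 char='c'

Answer: c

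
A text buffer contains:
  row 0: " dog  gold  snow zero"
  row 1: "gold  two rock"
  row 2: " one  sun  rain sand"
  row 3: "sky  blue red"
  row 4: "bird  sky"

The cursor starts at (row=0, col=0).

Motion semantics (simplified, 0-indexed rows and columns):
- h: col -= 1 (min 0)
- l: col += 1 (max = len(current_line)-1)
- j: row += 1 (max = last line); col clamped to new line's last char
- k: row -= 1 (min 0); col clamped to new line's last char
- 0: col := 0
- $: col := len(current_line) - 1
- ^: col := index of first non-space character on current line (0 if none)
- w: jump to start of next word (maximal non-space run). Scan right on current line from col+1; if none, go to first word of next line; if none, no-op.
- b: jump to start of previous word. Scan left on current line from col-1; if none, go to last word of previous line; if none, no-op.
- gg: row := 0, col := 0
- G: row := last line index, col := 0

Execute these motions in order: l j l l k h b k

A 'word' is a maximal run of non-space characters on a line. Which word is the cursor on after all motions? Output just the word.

After 1 (l): row=0 col=1 char='d'
After 2 (j): row=1 col=1 char='o'
After 3 (l): row=1 col=2 char='l'
After 4 (l): row=1 col=3 char='d'
After 5 (k): row=0 col=3 char='g'
After 6 (h): row=0 col=2 char='o'
After 7 (b): row=0 col=1 char='d'
After 8 (k): row=0 col=1 char='d'

Answer: dog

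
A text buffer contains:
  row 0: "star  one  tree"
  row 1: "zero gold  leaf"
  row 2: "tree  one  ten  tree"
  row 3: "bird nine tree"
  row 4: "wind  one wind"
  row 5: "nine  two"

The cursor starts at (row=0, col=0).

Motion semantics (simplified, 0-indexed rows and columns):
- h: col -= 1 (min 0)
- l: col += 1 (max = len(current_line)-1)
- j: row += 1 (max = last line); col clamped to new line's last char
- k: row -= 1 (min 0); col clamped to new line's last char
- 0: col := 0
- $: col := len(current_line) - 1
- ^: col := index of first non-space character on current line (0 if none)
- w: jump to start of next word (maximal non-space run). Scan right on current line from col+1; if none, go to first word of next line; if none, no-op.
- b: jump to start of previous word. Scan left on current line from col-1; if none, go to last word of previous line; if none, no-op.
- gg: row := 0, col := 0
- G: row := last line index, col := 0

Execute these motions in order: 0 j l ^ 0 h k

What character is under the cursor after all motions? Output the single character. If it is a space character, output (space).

Answer: s

Derivation:
After 1 (0): row=0 col=0 char='s'
After 2 (j): row=1 col=0 char='z'
After 3 (l): row=1 col=1 char='e'
After 4 (^): row=1 col=0 char='z'
After 5 (0): row=1 col=0 char='z'
After 6 (h): row=1 col=0 char='z'
After 7 (k): row=0 col=0 char='s'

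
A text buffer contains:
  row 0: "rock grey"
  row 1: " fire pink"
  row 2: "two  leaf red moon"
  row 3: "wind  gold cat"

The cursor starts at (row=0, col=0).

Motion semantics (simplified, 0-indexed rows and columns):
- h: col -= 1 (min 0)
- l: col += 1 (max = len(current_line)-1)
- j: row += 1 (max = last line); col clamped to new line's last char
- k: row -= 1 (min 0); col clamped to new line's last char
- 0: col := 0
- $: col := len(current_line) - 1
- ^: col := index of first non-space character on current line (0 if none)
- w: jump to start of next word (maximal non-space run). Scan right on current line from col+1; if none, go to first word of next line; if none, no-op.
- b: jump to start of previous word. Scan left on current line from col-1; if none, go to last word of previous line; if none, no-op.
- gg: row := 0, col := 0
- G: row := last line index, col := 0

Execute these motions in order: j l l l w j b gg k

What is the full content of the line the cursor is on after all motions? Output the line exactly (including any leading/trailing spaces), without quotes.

After 1 (j): row=1 col=0 char='_'
After 2 (l): row=1 col=1 char='f'
After 3 (l): row=1 col=2 char='i'
After 4 (l): row=1 col=3 char='r'
After 5 (w): row=1 col=6 char='p'
After 6 (j): row=2 col=6 char='e'
After 7 (b): row=2 col=5 char='l'
After 8 (gg): row=0 col=0 char='r'
After 9 (k): row=0 col=0 char='r'

Answer: rock grey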